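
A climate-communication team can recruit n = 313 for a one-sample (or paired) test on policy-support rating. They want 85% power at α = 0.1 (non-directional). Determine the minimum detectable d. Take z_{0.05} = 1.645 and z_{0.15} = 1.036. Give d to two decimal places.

For a single sample (or paired design) of n = 313: d_min = (z_{α/2} + z_β)/√n.
z-sum = 1.645 + 1.036 = 2.681.
d_min = 2.681 / √313 = 2.681 / 17.692 = 0.152.

d_min ≈ 0.15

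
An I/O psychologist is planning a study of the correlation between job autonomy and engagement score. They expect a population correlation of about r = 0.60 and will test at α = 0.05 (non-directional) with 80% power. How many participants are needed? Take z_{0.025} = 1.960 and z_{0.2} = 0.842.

Fisher's z: C = ½·ln((1+r)/(1−r)) = ½·ln(4.0000) = 0.6931.
n = ((z_{α/2} + z_β)/C)² + 3.
(1.960 + 0.842) / 0.6931 = 2.802 / 0.6931 = 4.043.
n = 4.043² + 3 = 16.34 + 3 = 19.3.
Round up.

n = 20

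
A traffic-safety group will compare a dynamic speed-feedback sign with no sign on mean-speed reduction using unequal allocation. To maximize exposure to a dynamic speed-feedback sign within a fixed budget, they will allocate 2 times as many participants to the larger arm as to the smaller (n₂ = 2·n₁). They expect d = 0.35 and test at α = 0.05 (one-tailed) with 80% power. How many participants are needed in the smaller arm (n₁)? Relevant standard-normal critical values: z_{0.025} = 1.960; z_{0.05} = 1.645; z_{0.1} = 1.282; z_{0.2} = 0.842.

n₁ = 76

With allocation ratio k = n₂/n₁ = 2, Var(x̄₁−x̄₂) = σ²(1/n₁ + 1/(k·n₁)) = σ²·(k+1)/(k·n₁).
So n₁ = (1 + 1/k)·((z_{α} + z_β)/d)² = 1.500 × (2.487/0.35)².
n₁ = 1.500 × 50.49 = 75.7.
Round up: n₁ = 76, giving n₂ = 2 × 76 = 152.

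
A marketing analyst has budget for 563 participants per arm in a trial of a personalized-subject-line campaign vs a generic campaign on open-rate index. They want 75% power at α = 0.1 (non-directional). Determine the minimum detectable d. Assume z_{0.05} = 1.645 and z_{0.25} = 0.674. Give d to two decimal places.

For two independent groups of n = 563 each: d_min = (z_{α/2} + z_β)·√(2/n).
z-sum = 1.645 + 0.674 = 2.319.
d_min = 2.319 × √(2/563) = 2.319 × 0.0596 = 0.138.

d_min ≈ 0.14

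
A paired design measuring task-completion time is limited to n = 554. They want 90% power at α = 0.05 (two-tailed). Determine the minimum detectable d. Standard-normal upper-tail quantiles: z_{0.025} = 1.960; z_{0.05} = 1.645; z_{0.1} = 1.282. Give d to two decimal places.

d_min ≈ 0.14

For a single sample (or paired design) of n = 554: d_min = (z_{α/2} + z_β)/√n.
z-sum = 1.960 + 1.282 = 3.242.
d_min = 3.242 / √554 = 3.242 / 23.537 = 0.138.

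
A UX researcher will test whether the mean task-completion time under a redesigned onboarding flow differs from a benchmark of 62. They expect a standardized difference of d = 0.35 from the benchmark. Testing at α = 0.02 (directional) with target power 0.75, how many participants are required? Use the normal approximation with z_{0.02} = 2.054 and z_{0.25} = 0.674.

For a one-sample test: n = ((z_{α} + z_β) / d)².
z_{α} + z_β = 2.054 + 0.674 = 2.728.
n = (2.728 / 0.35)² = 7.794² = 60.75.
Round up.

n = 61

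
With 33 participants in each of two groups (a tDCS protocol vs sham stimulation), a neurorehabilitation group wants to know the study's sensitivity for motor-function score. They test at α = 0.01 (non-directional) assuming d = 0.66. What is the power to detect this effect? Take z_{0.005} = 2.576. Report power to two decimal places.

For two equal groups, power = Φ(d·√(n/2) − z_{α/2}).
d·√(n/2) = 0.66 × √(33/2) = 0.66 × 4.062 = 2.681.
z_β = 2.681 − 2.576 = 0.105.
Power = Φ(0.105) = 0.542.

power ≈ 0.54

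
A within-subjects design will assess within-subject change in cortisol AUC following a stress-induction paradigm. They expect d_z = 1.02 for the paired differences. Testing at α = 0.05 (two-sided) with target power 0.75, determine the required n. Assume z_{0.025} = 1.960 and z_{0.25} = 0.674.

For a paired (one-sample on differences) test: n = ((z_{α/2} + z_β) / d)².
z_{α/2} + z_β = 1.960 + 0.674 = 2.634.
n = (2.634 / 1.02)² = 2.582² = 6.67.
Round up.

n = 7 pairs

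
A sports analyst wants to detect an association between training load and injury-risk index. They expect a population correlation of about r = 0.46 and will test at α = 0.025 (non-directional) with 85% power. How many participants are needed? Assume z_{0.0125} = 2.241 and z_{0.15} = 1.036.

n = 47

Fisher's z: C = ½·ln((1+r)/(1−r)) = ½·ln(2.7037) = 0.4973.
n = ((z_{α/2} + z_β)/C)² + 3.
(2.241 + 1.036) / 0.4973 = 3.277 / 0.4973 = 6.590.
n = 6.590² + 3 = 43.42 + 3 = 46.4.
Round up.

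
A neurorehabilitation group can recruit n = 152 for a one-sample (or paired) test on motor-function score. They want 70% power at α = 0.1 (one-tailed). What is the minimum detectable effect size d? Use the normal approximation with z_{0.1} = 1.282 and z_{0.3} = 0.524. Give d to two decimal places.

For a single sample (or paired design) of n = 152: d_min = (z_{α} + z_β)/√n.
z-sum = 1.282 + 0.524 = 1.806.
d_min = 1.806 / √152 = 1.806 / 12.329 = 0.146.

d_min ≈ 0.15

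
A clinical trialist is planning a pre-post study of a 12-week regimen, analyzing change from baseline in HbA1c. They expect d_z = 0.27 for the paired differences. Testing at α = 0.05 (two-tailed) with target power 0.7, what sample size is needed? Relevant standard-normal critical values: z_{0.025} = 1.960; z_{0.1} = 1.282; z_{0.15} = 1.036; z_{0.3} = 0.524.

For a paired (one-sample on differences) test: n = ((z_{α/2} + z_β) / d)².
z_{α/2} + z_β = 1.960 + 0.524 = 2.484.
n = (2.484 / 0.27)² = 9.200² = 84.64.
Round up.

n = 85 pairs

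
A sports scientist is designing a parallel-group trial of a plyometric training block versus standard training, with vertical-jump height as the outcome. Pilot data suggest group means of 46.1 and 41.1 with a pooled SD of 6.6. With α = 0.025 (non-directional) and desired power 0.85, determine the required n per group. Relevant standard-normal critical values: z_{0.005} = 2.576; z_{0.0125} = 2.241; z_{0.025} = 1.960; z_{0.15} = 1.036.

Cohen's d = |M₁ − M₂| / SD_pooled = |46.1 − 41.1| / 6.6 = 5.0 / 6.6 = 0.758.
For two independent groups with equal n: n = 2·((z_{α/2} + z_β) / d)².
z_{α/2} + z_β = 2.241 + 1.036 = 3.277.
n = 2 × (3.277 / 0.758)² = 2 × 4.323² = 2 × 18.69 = 37.4.
Round up to the next whole participant.

n = 38 per group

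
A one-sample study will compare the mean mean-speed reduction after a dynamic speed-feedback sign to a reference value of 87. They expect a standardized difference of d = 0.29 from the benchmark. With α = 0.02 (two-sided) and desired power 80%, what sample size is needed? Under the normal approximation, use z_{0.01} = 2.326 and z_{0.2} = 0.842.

For a one-sample test: n = ((z_{α/2} + z_β) / d)².
z_{α/2} + z_β = 2.326 + 0.842 = 3.168.
n = (3.168 / 0.29)² = 10.924² = 119.34.
Round up.

n = 120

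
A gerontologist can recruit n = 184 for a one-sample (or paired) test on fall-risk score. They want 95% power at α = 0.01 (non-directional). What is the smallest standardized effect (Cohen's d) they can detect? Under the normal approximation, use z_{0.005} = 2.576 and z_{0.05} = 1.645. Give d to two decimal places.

For a single sample (or paired design) of n = 184: d_min = (z_{α/2} + z_β)/√n.
z-sum = 2.576 + 1.645 = 4.221.
d_min = 4.221 / √184 = 4.221 / 13.565 = 0.311.

d_min ≈ 0.31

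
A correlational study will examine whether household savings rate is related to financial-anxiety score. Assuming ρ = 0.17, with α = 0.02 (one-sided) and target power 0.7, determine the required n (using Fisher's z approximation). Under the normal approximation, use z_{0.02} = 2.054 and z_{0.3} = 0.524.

n = 229

Fisher's z: C = ½·ln((1+r)/(1−r)) = ½·ln(1.4096) = 0.1717.
n = ((z_{α} + z_β)/C)² + 3.
(2.054 + 0.524) / 0.1717 = 2.578 / 0.1717 = 15.015.
n = 15.015² + 3 = 225.44 + 3 = 228.4.
Round up.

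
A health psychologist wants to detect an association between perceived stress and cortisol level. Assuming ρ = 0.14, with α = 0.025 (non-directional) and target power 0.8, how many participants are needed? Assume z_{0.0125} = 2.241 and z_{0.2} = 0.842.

n = 482

Fisher's z: C = ½·ln((1+r)/(1−r)) = ½·ln(1.3256) = 0.1409.
n = ((z_{α/2} + z_β)/C)² + 3.
(2.241 + 0.842) / 0.1409 = 3.083 / 0.1409 = 21.881.
n = 21.881² + 3 = 478.77 + 3 = 481.8.
Round up.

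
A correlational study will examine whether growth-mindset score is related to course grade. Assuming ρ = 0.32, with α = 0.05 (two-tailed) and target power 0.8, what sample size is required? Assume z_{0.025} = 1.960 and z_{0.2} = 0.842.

Fisher's z: C = ½·ln((1+r)/(1−r)) = ½·ln(1.9412) = 0.3316.
n = ((z_{α/2} + z_β)/C)² + 3.
(1.960 + 0.842) / 0.3316 = 2.802 / 0.3316 = 8.450.
n = 8.450² + 3 = 71.40 + 3 = 74.4.
Round up.

n = 75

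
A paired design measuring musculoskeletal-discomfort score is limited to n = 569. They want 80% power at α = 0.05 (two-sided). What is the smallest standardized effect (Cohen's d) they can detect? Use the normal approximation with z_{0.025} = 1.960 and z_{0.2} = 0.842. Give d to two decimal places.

d_min ≈ 0.12

For a single sample (or paired design) of n = 569: d_min = (z_{α/2} + z_β)/√n.
z-sum = 1.960 + 0.842 = 2.802.
d_min = 2.802 / √569 = 2.802 / 23.854 = 0.117.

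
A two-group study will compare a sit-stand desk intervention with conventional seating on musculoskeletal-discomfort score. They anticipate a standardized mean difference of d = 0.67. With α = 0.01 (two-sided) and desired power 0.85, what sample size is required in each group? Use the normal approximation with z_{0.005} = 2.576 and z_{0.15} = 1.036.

For two independent groups with equal n: n = 2·((z_{α/2} + z_β) / d)².
z_{α/2} + z_β = 2.576 + 1.036 = 3.612.
n = 2 × (3.612 / 0.67)² = 2 × 5.391² = 2 × 29.06 = 58.1.
Round up to the next whole participant.

n = 59 per group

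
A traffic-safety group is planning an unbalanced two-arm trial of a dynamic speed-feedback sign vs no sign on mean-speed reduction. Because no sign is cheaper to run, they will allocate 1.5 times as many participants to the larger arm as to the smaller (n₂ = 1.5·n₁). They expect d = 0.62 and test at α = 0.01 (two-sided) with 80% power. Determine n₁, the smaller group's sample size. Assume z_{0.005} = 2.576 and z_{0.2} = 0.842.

n₁ = 51

With allocation ratio k = n₂/n₁ = 1.5, Var(x̄₁−x̄₂) = σ²(1/n₁ + 1/(k·n₁)) = σ²·(k+1)/(k·n₁).
So n₁ = (1 + 1/k)·((z_{α/2} + z_β)/d)² = 1.667 × (3.418/0.62)².
n₁ = 1.667 × 30.39 = 50.7.
Round up: n₁ = 51, giving n₂ = ⌈1.5 × 51⌉ = ⌈76.5⌉ = 77.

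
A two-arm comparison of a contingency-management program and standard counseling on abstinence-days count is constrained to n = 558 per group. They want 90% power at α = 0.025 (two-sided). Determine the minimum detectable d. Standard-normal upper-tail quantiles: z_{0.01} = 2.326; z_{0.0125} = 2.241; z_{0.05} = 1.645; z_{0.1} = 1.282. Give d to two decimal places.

For two independent groups of n = 558 each: d_min = (z_{α/2} + z_β)·√(2/n).
z-sum = 2.241 + 1.282 = 3.523.
d_min = 3.523 × √(2/558) = 3.523 × 0.0599 = 0.211.

d_min ≈ 0.21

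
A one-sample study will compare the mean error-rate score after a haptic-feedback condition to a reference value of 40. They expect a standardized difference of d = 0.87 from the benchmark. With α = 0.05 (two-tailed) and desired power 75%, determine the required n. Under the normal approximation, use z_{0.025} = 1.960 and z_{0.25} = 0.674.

n = 10

For a one-sample test: n = ((z_{α/2} + z_β) / d)².
z_{α/2} + z_β = 1.960 + 0.674 = 2.634.
n = (2.634 / 0.87)² = 3.028² = 9.17.
Round up.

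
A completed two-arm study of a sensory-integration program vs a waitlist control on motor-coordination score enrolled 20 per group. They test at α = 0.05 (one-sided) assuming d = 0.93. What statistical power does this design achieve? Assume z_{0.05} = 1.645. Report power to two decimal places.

power ≈ 0.90

For two equal groups, power = Φ(d·√(n/2) − z_{α}).
d·√(n/2) = 0.93 × √(20/2) = 0.93 × 3.162 = 2.941.
z_β = 2.941 − 1.645 = 1.296.
Power = Φ(1.296) = 0.902.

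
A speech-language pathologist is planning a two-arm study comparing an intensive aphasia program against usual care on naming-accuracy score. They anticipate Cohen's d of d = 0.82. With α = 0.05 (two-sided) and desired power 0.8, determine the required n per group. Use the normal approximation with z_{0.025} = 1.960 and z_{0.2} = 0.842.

n = 24 per group

For two independent groups with equal n: n = 2·((z_{α/2} + z_β) / d)².
z_{α/2} + z_β = 1.960 + 0.842 = 2.802.
n = 2 × (2.802 / 0.82)² = 2 × 3.417² = 2 × 11.68 = 23.4.
Round up to the next whole participant.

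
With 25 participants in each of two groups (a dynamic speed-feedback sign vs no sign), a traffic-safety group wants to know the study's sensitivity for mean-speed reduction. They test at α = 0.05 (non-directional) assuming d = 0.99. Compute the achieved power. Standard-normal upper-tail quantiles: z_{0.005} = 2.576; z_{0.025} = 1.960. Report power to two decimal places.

For two equal groups, power = Φ(d·√(n/2) − z_{α/2}).
d·√(n/2) = 0.99 × √(25/2) = 0.99 × 3.536 = 3.500.
z_β = 3.500 − 1.960 = 1.540.
Power = Φ(1.540) = 0.938.

power ≈ 0.94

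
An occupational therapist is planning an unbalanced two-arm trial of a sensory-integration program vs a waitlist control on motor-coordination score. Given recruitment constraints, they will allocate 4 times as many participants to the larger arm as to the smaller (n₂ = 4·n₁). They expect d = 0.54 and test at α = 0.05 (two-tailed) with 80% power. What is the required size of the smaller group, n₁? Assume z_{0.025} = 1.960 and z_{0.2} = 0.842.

With allocation ratio k = n₂/n₁ = 4, Var(x̄₁−x̄₂) = σ²(1/n₁ + 1/(k·n₁)) = σ²·(k+1)/(k·n₁).
So n₁ = (1 + 1/k)·((z_{α/2} + z_β)/d)² = 1.250 × (2.802/0.54)².
n₁ = 1.250 × 26.92 = 33.7.
Round up: n₁ = 34, giving n₂ = 4 × 34 = 136.

n₁ = 34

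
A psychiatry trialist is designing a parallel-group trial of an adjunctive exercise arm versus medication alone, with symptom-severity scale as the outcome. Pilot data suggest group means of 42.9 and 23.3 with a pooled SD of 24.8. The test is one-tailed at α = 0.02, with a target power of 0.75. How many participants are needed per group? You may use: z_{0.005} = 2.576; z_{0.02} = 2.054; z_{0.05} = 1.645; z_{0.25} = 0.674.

n = 24 per group

Cohen's d = |M₁ − M₂| / SD_pooled = |42.9 − 23.3| / 24.8 = 19.6 / 24.8 = 0.790.
For two independent groups with equal n: n = 2·((z_{α} + z_β) / d)².
z_{α} + z_β = 2.054 + 0.674 = 2.728.
n = 2 × (2.728 / 0.790)² = 2 × 3.453² = 2 × 11.92 = 23.8.
Round up to the next whole participant.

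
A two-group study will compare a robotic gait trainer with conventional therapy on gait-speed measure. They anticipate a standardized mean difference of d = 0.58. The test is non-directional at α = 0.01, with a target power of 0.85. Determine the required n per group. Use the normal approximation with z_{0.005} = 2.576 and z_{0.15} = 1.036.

n = 78 per group

For two independent groups with equal n: n = 2·((z_{α/2} + z_β) / d)².
z_{α/2} + z_β = 2.576 + 1.036 = 3.612.
n = 2 × (3.612 / 0.58)² = 2 × 6.228² = 2 × 38.78 = 77.6.
Round up to the next whole participant.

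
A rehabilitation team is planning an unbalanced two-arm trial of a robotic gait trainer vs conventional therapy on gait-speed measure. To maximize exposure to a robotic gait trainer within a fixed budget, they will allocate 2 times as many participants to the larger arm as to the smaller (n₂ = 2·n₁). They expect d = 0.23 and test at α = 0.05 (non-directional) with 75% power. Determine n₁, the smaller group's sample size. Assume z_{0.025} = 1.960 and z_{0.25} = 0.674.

With allocation ratio k = n₂/n₁ = 2, Var(x̄₁−x̄₂) = σ²(1/n₁ + 1/(k·n₁)) = σ²·(k+1)/(k·n₁).
So n₁ = (1 + 1/k)·((z_{α/2} + z_β)/d)² = 1.500 × (2.634/0.23)².
n₁ = 1.500 × 131.15 = 196.7.
Round up: n₁ = 197, giving n₂ = 2 × 197 = 394.

n₁ = 197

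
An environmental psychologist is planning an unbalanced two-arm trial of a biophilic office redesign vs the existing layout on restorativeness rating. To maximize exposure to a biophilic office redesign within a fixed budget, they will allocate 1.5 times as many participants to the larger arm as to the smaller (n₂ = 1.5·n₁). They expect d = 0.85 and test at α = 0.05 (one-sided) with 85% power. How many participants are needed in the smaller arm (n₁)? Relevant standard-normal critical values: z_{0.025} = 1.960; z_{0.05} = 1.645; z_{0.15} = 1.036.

n₁ = 17

With allocation ratio k = n₂/n₁ = 1.5, Var(x̄₁−x̄₂) = σ²(1/n₁ + 1/(k·n₁)) = σ²·(k+1)/(k·n₁).
So n₁ = (1 + 1/k)·((z_{α} + z_β)/d)² = 1.667 × (2.681/0.85)².
n₁ = 1.667 × 9.95 = 16.6.
Round up: n₁ = 17, giving n₂ = ⌈1.5 × 17⌉ = ⌈25.5⌉ = 26.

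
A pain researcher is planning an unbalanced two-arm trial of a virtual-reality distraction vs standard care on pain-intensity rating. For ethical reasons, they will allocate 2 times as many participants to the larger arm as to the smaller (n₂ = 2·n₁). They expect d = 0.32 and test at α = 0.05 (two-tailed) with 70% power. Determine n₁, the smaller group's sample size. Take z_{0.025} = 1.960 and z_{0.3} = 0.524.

n₁ = 91

With allocation ratio k = n₂/n₁ = 2, Var(x̄₁−x̄₂) = σ²(1/n₁ + 1/(k·n₁)) = σ²·(k+1)/(k·n₁).
So n₁ = (1 + 1/k)·((z_{α/2} + z_β)/d)² = 1.500 × (2.484/0.32)².
n₁ = 1.500 × 60.26 = 90.4.
Round up: n₁ = 91, giving n₂ = 2 × 91 = 182.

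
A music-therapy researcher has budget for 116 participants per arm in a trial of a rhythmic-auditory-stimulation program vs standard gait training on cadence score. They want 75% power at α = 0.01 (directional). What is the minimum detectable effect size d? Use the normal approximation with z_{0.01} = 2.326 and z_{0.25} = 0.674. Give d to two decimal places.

For two independent groups of n = 116 each: d_min = (z_{α} + z_β)·√(2/n).
z-sum = 2.326 + 0.674 = 3.000.
d_min = 3.000 × √(2/116) = 3.000 × 0.1313 = 0.394.

d_min ≈ 0.39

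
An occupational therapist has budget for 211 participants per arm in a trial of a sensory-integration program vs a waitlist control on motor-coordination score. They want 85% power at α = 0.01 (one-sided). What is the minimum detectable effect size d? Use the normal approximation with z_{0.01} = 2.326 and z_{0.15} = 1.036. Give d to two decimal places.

For two independent groups of n = 211 each: d_min = (z_{α} + z_β)·√(2/n).
z-sum = 2.326 + 1.036 = 3.362.
d_min = 3.362 × √(2/211) = 3.362 × 0.0974 = 0.327.

d_min ≈ 0.33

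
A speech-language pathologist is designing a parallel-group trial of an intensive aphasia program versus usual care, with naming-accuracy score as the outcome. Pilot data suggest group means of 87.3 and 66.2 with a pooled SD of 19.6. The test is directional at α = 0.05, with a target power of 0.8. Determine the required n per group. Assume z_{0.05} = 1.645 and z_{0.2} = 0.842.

Cohen's d = |M₁ − M₂| / SD_pooled = |87.3 − 66.2| / 19.6 = 21.1 / 19.6 = 1.077.
For two independent groups with equal n: n = 2·((z_{α} + z_β) / d)².
z_{α} + z_β = 1.645 + 0.842 = 2.487.
n = 2 × (2.487 / 1.077)² = 2 × 2.309² = 2 × 5.33 = 10.7.
Round up to the next whole participant.

n = 11 per group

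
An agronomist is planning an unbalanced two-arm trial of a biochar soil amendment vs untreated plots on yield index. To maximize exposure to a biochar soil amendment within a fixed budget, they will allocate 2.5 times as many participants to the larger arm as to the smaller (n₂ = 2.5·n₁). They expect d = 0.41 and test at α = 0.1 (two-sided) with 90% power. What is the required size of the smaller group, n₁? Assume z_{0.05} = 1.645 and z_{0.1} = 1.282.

n₁ = 72

With allocation ratio k = n₂/n₁ = 2.5, Var(x̄₁−x̄₂) = σ²(1/n₁ + 1/(k·n₁)) = σ²·(k+1)/(k·n₁).
So n₁ = (1 + 1/k)·((z_{α/2} + z_β)/d)² = 1.400 × (2.927/0.41)².
n₁ = 1.400 × 50.97 = 71.4.
Round up: n₁ = 72, giving n₂ = 2.5 × 72 = 180.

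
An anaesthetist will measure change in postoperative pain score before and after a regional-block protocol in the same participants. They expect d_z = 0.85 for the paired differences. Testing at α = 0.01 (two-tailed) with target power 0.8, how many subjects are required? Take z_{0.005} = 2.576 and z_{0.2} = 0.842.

For a paired (one-sample on differences) test: n = ((z_{α/2} + z_β) / d)².
z_{α/2} + z_β = 2.576 + 0.842 = 3.418.
n = (3.418 / 0.85)² = 4.021² = 16.17.
Round up.

n = 17 pairs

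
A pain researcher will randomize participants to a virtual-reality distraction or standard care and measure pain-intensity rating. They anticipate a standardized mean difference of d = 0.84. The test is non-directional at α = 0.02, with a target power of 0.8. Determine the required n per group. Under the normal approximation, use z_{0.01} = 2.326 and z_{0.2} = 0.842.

For two independent groups with equal n: n = 2·((z_{α/2} + z_β) / d)².
z_{α/2} + z_β = 2.326 + 0.842 = 3.168.
n = 2 × (3.168 / 0.84)² = 2 × 3.771² = 2 × 14.22 = 28.4.
Round up to the next whole participant.

n = 29 per group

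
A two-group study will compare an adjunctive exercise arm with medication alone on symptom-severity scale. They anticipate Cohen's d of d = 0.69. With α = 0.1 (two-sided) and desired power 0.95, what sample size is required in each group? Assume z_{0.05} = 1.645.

For two independent groups with equal n: n = 2·((z_{α/2} + z_β) / d)².
z_{α/2} + z_β = 1.645 + 1.645 = 3.290.
n = 2 × (3.290 / 0.69)² = 2 × 4.768² = 2 × 22.73 = 45.5.
Round up to the next whole participant.

n = 46 per group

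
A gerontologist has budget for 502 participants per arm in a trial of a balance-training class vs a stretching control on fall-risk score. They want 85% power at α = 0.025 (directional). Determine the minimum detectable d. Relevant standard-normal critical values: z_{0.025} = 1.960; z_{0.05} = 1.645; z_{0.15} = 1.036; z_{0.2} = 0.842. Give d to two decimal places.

d_min ≈ 0.19

For two independent groups of n = 502 each: d_min = (z_{α} + z_β)·√(2/n).
z-sum = 1.960 + 1.036 = 2.996.
d_min = 2.996 × √(2/502) = 2.996 × 0.0631 = 0.189.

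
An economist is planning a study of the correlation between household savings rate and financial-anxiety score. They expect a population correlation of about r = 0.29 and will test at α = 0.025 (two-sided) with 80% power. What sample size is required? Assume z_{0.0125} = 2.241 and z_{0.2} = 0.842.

Fisher's z: C = ½·ln((1+r)/(1−r)) = ½·ln(1.8169) = 0.2986.
n = ((z_{α/2} + z_β)/C)² + 3.
(2.241 + 0.842) / 0.2986 = 3.083 / 0.2986 = 10.325.
n = 10.325² + 3 = 106.60 + 3 = 109.6.
Round up.

n = 110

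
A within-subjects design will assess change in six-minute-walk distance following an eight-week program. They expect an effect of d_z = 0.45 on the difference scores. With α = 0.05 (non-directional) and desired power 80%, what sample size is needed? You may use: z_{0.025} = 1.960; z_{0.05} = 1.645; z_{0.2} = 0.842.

n = 39 pairs

For a paired (one-sample on differences) test: n = ((z_{α/2} + z_β) / d)².
z_{α/2} + z_β = 1.960 + 0.842 = 2.802.
n = (2.802 / 0.45)² = 6.227² = 38.77.
Round up.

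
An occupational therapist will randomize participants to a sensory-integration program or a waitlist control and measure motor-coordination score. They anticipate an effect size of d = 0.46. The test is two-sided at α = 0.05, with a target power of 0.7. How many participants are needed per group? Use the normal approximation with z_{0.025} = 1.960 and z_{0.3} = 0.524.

For two independent groups with equal n: n = 2·((z_{α/2} + z_β) / d)².
z_{α/2} + z_β = 1.960 + 0.524 = 2.484.
n = 2 × (2.484 / 0.46)² = 2 × 5.400² = 2 × 29.16 = 58.3.
Round up to the next whole participant.

n = 59 per group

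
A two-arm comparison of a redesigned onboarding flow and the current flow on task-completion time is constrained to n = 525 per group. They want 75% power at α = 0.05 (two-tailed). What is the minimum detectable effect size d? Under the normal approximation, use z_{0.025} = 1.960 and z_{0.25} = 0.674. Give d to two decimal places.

d_min ≈ 0.16

For two independent groups of n = 525 each: d_min = (z_{α/2} + z_β)·√(2/n).
z-sum = 1.960 + 0.674 = 2.634.
d_min = 2.634 × √(2/525) = 2.634 × 0.0617 = 0.163.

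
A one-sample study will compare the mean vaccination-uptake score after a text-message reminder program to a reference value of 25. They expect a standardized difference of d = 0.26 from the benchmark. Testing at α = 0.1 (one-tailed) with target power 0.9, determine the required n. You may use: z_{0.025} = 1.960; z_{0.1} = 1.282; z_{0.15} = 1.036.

For a one-sample test: n = ((z_{α} + z_β) / d)².
z_{α} + z_β = 1.282 + 1.282 = 2.564.
n = (2.564 / 0.26)² = 9.862² = 97.25.
Round up.

n = 98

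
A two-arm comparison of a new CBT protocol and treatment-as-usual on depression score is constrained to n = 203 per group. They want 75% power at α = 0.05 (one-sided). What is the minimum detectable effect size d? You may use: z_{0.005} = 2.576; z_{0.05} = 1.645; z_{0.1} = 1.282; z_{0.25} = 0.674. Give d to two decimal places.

d_min ≈ 0.23

For two independent groups of n = 203 each: d_min = (z_{α} + z_β)·√(2/n).
z-sum = 1.645 + 0.674 = 2.319.
d_min = 2.319 × √(2/203) = 2.319 × 0.0993 = 0.230.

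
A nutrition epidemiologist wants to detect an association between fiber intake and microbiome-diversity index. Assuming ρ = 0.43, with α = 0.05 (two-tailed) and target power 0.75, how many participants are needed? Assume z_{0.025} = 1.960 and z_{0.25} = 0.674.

Fisher's z: C = ½·ln((1+r)/(1−r)) = ½·ln(2.5088) = 0.4599.
n = ((z_{α/2} + z_β)/C)² + 3.
(1.960 + 0.674) / 0.4599 = 2.634 / 0.4599 = 5.727.
n = 5.727² + 3 = 32.80 + 3 = 35.8.
Round up.

n = 36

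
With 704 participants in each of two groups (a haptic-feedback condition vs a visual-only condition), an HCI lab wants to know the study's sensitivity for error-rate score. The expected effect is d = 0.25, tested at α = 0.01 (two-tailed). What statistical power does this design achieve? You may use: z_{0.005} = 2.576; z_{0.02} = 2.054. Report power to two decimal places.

For two equal groups, power = Φ(d·√(n/2) − z_{α/2}).
d·√(n/2) = 0.25 × √(704/2) = 0.25 × 18.762 = 4.690.
z_β = 4.690 − 2.576 = 2.114.
Power = Φ(2.114) = 0.983.

power ≈ 0.98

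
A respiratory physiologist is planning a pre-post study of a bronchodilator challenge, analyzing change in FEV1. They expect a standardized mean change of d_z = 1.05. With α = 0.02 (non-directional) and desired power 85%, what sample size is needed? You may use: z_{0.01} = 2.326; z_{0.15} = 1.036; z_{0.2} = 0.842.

For a paired (one-sample on differences) test: n = ((z_{α/2} + z_β) / d)².
z_{α/2} + z_β = 2.326 + 1.036 = 3.362.
n = (3.362 / 1.05)² = 3.202² = 10.25.
Round up.

n = 11 pairs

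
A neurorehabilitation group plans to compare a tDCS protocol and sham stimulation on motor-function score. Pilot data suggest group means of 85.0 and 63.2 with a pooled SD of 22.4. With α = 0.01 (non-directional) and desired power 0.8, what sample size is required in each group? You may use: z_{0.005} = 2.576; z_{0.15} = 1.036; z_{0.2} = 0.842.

n = 25 per group

Cohen's d = |M₁ − M₂| / SD_pooled = |85.0 − 63.2| / 22.4 = 21.8 / 22.4 = 0.973.
For two independent groups with equal n: n = 2·((z_{α/2} + z_β) / d)².
z_{α/2} + z_β = 2.576 + 0.842 = 3.418.
n = 2 × (3.418 / 0.973)² = 2 × 3.513² = 2 × 12.34 = 24.7.
Round up to the next whole participant.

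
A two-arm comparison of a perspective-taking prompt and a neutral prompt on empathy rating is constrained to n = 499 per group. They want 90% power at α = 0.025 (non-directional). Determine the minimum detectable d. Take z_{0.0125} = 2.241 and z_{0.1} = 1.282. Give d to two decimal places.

For two independent groups of n = 499 each: d_min = (z_{α/2} + z_β)·√(2/n).
z-sum = 2.241 + 1.282 = 3.523.
d_min = 3.523 × √(2/499) = 3.523 × 0.0633 = 0.223.

d_min ≈ 0.22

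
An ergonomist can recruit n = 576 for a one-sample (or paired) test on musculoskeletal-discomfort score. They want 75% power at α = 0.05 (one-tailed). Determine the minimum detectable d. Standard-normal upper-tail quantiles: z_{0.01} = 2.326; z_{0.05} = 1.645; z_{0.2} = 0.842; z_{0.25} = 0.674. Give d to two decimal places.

d_min ≈ 0.10

For a single sample (or paired design) of n = 576: d_min = (z_{α} + z_β)/√n.
z-sum = 1.645 + 0.674 = 2.319.
d_min = 2.319 / √576 = 2.319 / 24.000 = 0.097.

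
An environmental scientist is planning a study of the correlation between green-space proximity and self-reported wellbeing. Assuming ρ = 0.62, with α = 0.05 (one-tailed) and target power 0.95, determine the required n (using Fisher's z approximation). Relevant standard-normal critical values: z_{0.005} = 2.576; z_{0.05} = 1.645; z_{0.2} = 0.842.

Fisher's z: C = ½·ln((1+r)/(1−r)) = ½·ln(4.2632) = 0.7250.
n = ((z_{α} + z_β)/C)² + 3.
(1.645 + 1.645) / 0.7250 = 3.290 / 0.7250 = 4.538.
n = 4.538² + 3 = 20.59 + 3 = 23.6.
Round up.

n = 24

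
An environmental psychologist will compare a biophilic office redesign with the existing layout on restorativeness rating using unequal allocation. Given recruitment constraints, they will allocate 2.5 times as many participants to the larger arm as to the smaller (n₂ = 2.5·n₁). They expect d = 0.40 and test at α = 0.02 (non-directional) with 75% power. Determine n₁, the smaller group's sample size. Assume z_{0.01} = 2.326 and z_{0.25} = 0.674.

With allocation ratio k = n₂/n₁ = 2.5, Var(x̄₁−x̄₂) = σ²(1/n₁ + 1/(k·n₁)) = σ²·(k+1)/(k·n₁).
So n₁ = (1 + 1/k)·((z_{α/2} + z_β)/d)² = 1.400 × (3.000/0.40)².
n₁ = 1.400 × 56.25 = 78.8.
Round up: n₁ = 79, giving n₂ = ⌈2.5 × 79⌉ = ⌈197.5⌉ = 198.

n₁ = 79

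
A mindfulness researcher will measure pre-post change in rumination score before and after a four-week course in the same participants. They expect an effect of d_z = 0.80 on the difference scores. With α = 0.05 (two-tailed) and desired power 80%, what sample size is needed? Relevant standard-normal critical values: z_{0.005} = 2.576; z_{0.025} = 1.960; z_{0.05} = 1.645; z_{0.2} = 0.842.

n = 13 pairs

For a paired (one-sample on differences) test: n = ((z_{α/2} + z_β) / d)².
z_{α/2} + z_β = 1.960 + 0.842 = 2.802.
n = (2.802 / 0.80)² = 3.502² = 12.27.
Round up.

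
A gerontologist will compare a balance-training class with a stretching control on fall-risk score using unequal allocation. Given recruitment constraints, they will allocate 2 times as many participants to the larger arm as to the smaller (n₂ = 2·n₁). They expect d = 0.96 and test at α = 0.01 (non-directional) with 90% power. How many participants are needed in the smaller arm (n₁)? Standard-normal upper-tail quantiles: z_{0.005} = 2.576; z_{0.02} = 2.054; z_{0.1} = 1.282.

With allocation ratio k = n₂/n₁ = 2, Var(x̄₁−x̄₂) = σ²(1/n₁ + 1/(k·n₁)) = σ²·(k+1)/(k·n₁).
So n₁ = (1 + 1/k)·((z_{α/2} + z_β)/d)² = 1.500 × (3.858/0.96)².
n₁ = 1.500 × 16.15 = 24.2.
Round up: n₁ = 25, giving n₂ = 2 × 25 = 50.

n₁ = 25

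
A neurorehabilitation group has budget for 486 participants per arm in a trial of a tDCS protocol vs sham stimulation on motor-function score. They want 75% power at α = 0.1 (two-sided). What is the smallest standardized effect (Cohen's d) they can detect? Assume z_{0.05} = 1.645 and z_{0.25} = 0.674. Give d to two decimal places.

d_min ≈ 0.15

For two independent groups of n = 486 each: d_min = (z_{α/2} + z_β)·√(2/n).
z-sum = 1.645 + 0.674 = 2.319.
d_min = 2.319 × √(2/486) = 2.319 × 0.0642 = 0.149.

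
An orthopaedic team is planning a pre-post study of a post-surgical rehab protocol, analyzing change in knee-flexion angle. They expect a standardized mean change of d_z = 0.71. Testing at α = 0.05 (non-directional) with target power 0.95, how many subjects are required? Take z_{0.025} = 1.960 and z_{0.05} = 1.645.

n = 26 pairs

For a paired (one-sample on differences) test: n = ((z_{α/2} + z_β) / d)².
z_{α/2} + z_β = 1.960 + 1.645 = 3.605.
n = (3.605 / 0.71)² = 5.077² = 25.78.
Round up.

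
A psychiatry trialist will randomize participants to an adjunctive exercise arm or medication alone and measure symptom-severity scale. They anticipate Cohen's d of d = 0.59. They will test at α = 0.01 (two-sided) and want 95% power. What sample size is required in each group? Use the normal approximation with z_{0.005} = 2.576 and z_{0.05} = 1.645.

n = 103 per group

For two independent groups with equal n: n = 2·((z_{α/2} + z_β) / d)².
z_{α/2} + z_β = 2.576 + 1.645 = 4.221.
n = 2 × (4.221 / 0.59)² = 2 × 7.154² = 2 × 51.18 = 102.4.
Round up to the next whole participant.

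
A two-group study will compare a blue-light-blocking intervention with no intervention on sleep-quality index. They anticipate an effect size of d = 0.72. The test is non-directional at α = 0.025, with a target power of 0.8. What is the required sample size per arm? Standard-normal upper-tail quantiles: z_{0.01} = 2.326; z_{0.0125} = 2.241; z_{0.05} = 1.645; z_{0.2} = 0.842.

n = 37 per group

For two independent groups with equal n: n = 2·((z_{α/2} + z_β) / d)².
z_{α/2} + z_β = 2.241 + 0.842 = 3.083.
n = 2 × (3.083 / 0.72)² = 2 × 4.282² = 2 × 18.34 = 36.7.
Round up to the next whole participant.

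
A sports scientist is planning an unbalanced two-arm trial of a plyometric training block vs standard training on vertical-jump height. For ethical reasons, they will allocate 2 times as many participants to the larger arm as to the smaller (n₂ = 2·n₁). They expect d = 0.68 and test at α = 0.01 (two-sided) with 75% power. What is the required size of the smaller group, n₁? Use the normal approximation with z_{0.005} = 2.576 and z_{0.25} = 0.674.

With allocation ratio k = n₂/n₁ = 2, Var(x̄₁−x̄₂) = σ²(1/n₁ + 1/(k·n₁)) = σ²·(k+1)/(k·n₁).
So n₁ = (1 + 1/k)·((z_{α/2} + z_β)/d)² = 1.500 × (3.250/0.68)².
n₁ = 1.500 × 22.84 = 34.3.
Round up: n₁ = 35, giving n₂ = 2 × 35 = 70.

n₁ = 35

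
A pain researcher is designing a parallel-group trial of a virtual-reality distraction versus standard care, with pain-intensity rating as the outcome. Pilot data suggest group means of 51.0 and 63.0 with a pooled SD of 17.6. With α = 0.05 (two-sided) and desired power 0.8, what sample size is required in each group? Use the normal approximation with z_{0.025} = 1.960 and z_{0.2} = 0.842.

n = 34 per group

Cohen's d = |M₁ − M₂| / SD_pooled = |51.0 − 63.0| / 17.6 = 12.0 / 17.6 = 0.682.
For two independent groups with equal n: n = 2·((z_{α/2} + z_β) / d)².
z_{α/2} + z_β = 1.960 + 0.842 = 2.802.
n = 2 × (2.802 / 0.682)² = 2 × 4.109² = 2 × 16.88 = 33.8.
Round up to the next whole participant.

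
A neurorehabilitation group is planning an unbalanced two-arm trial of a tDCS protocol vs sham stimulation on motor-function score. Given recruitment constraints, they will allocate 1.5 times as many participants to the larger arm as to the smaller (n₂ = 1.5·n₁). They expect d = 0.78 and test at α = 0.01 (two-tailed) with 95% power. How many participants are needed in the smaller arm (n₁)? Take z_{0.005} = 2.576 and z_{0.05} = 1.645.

With allocation ratio k = n₂/n₁ = 1.5, Var(x̄₁−x̄₂) = σ²(1/n₁ + 1/(k·n₁)) = σ²·(k+1)/(k·n₁).
So n₁ = (1 + 1/k)·((z_{α/2} + z_β)/d)² = 1.667 × (4.221/0.78)².
n₁ = 1.667 × 29.28 = 48.8.
Round up: n₁ = 49, giving n₂ = ⌈1.5 × 49⌉ = ⌈73.5⌉ = 74.

n₁ = 49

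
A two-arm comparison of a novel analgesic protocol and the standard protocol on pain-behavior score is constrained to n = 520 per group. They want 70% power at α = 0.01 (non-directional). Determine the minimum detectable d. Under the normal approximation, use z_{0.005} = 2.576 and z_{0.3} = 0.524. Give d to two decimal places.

d_min ≈ 0.19

For two independent groups of n = 520 each: d_min = (z_{α/2} + z_β)·√(2/n).
z-sum = 2.576 + 0.524 = 3.100.
d_min = 3.100 × √(2/520) = 3.100 × 0.0620 = 0.192.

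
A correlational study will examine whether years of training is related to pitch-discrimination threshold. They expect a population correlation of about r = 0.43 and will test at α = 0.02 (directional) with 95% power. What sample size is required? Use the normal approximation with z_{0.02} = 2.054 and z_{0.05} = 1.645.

Fisher's z: C = ½·ln((1+r)/(1−r)) = ½·ln(2.5088) = 0.4599.
n = ((z_{α} + z_β)/C)² + 3.
(2.054 + 1.645) / 0.4599 = 3.699 / 0.4599 = 8.043.
n = 8.043² + 3 = 64.69 + 3 = 67.7.
Round up.

n = 68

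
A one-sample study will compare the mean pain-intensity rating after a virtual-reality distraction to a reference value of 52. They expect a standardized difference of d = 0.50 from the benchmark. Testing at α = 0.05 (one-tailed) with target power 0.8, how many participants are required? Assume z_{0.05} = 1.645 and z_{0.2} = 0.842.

For a one-sample test: n = ((z_{α} + z_β) / d)².
z_{α} + z_β = 1.645 + 0.842 = 2.487.
n = (2.487 / 0.50)² = 4.974² = 24.74.
Round up.

n = 25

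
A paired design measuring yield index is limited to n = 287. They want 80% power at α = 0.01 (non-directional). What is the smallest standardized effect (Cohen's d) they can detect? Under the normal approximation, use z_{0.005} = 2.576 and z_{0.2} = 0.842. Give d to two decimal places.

d_min ≈ 0.20

For a single sample (or paired design) of n = 287: d_min = (z_{α/2} + z_β)/√n.
z-sum = 2.576 + 0.842 = 3.418.
d_min = 3.418 / √287 = 3.418 / 16.941 = 0.202.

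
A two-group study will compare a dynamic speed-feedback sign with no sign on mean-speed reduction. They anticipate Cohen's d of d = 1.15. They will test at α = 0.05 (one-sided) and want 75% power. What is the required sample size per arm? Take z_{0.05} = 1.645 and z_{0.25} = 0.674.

n = 9 per group

For two independent groups with equal n: n = 2·((z_{α} + z_β) / d)².
z_{α} + z_β = 1.645 + 0.674 = 2.319.
n = 2 × (2.319 / 1.15)² = 2 × 2.017² = 2 × 4.07 = 8.1.
Round up to the next whole participant.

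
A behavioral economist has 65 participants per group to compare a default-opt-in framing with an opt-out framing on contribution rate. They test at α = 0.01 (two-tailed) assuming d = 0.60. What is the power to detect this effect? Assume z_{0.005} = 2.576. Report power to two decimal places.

For two equal groups, power = Φ(d·√(n/2) − z_{α/2}).
d·√(n/2) = 0.60 × √(65/2) = 0.60 × 5.701 = 3.421.
z_β = 3.421 − 2.576 = 0.845.
Power = Φ(0.845) = 0.801.

power ≈ 0.80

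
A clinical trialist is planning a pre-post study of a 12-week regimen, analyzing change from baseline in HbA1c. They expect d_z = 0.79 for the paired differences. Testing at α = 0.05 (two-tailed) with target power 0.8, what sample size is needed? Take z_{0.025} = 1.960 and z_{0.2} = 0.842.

n = 13 pairs

For a paired (one-sample on differences) test: n = ((z_{α/2} + z_β) / d)².
z_{α/2} + z_β = 1.960 + 0.842 = 2.802.
n = (2.802 / 0.79)² = 3.547² = 12.58.
Round up.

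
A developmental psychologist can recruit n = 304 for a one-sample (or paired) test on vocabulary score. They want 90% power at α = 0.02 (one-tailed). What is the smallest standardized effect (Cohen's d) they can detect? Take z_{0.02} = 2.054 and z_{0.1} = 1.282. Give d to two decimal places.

For a single sample (or paired design) of n = 304: d_min = (z_{α} + z_β)/√n.
z-sum = 2.054 + 1.282 = 3.336.
d_min = 3.336 / √304 = 3.336 / 17.436 = 0.191.

d_min ≈ 0.19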